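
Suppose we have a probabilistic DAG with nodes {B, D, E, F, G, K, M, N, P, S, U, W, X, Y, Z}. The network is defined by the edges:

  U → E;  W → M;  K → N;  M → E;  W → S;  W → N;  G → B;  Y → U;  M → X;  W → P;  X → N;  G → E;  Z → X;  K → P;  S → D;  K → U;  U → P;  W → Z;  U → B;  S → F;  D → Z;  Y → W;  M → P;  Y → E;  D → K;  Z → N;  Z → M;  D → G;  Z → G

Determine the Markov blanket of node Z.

Z's parents: D, W.
Z has children G, M, N, X.
Other parents of Z's children:
  M: W
  X: M
  G: D
  N: K, W, X
Taking the union gives {D, G, K, M, N, W, X}.

{D, G, K, M, N, W, X}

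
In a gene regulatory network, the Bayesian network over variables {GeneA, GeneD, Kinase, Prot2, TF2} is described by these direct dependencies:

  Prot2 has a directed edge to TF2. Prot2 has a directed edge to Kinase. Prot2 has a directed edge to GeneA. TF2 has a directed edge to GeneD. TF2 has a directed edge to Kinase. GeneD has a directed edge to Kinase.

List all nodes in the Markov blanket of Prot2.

{GeneA, GeneD, Kinase, TF2}

A node's Markov blanket = Pa ∪ Ch ∪ (parents of Ch other than the node itself).
Pa(Prot2) = {}.
Prot2 has children GeneA, Kinase, TF2.
Parents of each child, excluding Prot2:
  TF2: no additional parents.
  parents(Kinase) \ {Prot2} = {GeneD, TF2}.
  GeneA has no other parent.
Taking the union gives {GeneA, GeneD, Kinase, TF2}.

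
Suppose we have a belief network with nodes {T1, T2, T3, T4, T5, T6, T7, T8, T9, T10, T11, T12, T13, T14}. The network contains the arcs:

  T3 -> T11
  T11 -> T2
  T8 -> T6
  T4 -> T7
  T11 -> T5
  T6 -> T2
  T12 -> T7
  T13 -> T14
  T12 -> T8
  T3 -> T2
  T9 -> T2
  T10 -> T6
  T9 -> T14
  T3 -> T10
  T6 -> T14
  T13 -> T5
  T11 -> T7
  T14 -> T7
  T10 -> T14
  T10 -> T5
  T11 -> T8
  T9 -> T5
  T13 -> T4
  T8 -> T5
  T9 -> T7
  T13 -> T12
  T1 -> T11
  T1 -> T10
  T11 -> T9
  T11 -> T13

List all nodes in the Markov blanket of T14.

T14 has parents T6, T9, T10, T13.
Ch(T14) = {T7}.
For each child, the remaining parents (spouses of T14):
  T7: T4, T9, T11, T12
MB(T14) = {T4, T6, T7, T9, T10, T11, T12, T13}.

{T4, T6, T7, T9, T10, T11, T12, T13}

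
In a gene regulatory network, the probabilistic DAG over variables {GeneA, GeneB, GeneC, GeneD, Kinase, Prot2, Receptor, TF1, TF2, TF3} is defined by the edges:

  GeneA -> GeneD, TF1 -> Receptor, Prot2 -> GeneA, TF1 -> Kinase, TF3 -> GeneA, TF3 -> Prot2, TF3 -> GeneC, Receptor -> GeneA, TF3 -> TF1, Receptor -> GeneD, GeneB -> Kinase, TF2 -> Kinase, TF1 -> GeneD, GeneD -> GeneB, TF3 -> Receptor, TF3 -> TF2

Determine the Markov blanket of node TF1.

TF1's children: GeneD, Kinase, Receptor.
Pa(TF1) = {TF3}.
Co-parents of TF1 (other parents of its children):
  Receptor's other parent is TF3.
  GeneD's other parents are GeneA, Receptor.
  parents(Kinase) \ {TF1} = {GeneB, TF2}.
MB(TF1) = {GeneA, GeneB, GeneD, Kinase, Receptor, TF2, TF3}.

{GeneA, GeneB, GeneD, Kinase, Receptor, TF2, TF3}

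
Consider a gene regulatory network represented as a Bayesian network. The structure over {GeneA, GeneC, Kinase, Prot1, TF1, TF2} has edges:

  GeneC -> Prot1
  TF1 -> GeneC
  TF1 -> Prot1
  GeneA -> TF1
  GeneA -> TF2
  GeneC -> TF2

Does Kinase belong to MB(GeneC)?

GeneC's parents: TF1.
Children of GeneC: Prot1, TF2.
Other parents of GeneC's children:
  TF2's other parent is GeneA.
  Prot1 also has parent TF1.
MB(GeneC) = {GeneA, Prot1, TF1, TF2}; Kinase is not in this set.

No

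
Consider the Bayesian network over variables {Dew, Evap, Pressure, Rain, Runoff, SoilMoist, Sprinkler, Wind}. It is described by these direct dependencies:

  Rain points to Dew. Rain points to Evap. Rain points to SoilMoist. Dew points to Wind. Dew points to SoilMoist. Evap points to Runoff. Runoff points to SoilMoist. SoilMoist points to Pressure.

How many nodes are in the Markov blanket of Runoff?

4

Runoff has parent Evap.
Runoff has child SoilMoist.
For each child, the remaining parents (spouses of Runoff):
  SoilMoist: Dew, Rain
MB(Runoff) = {Dew, Evap, Rain, SoilMoist}, which has 4 nodes.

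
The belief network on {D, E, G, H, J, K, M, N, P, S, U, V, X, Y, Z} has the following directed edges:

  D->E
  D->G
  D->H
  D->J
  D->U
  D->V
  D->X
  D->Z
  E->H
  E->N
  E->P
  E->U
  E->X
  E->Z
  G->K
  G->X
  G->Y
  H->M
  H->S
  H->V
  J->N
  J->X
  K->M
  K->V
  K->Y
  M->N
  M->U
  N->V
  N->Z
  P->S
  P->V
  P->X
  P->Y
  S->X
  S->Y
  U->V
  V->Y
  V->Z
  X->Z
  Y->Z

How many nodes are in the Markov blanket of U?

A node's Markov blanket = Pa ∪ Ch ∪ (parents of Ch other than the node itself).
Pa(U) = {D, E, M}.
U has child V.
Other parents of U's children:
  V: D, H, K, N, P
MB(U) = {D, E, H, K, M, N, P, V}, which has 8 nodes.

8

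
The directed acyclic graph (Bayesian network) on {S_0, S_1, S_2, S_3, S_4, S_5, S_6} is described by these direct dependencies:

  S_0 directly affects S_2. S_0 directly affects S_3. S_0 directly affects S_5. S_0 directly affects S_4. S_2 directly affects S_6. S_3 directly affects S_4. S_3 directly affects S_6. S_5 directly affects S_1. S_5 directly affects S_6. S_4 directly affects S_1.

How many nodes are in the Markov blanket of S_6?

Parents of S_6: S_2, S_3, S_5.
S_6's children: none.
S_6 has no children, so there are no co-parents.
MB(S_6) = {S_2, S_3, S_5}, which has 3 nodes.

3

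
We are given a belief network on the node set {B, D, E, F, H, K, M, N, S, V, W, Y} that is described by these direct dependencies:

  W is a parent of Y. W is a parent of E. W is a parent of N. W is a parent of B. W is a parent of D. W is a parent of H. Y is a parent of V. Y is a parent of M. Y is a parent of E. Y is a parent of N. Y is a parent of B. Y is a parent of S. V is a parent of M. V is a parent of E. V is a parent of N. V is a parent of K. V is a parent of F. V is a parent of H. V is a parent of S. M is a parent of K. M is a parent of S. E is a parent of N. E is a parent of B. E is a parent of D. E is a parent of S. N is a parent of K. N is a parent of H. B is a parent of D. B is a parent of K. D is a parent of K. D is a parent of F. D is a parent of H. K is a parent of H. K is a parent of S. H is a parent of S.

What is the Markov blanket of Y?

{B, E, H, K, M, N, S, V, W}

Y has children B, E, M, N, S, V.
Y's parents: W.
Other parents of Y's children:
  V: —
  M: V
  E: V, W
  N: E, V, W
  B: E, W
  S: E, H, K, M, V
MB(Y) = {B, E, H, K, M, N, S, V, W}.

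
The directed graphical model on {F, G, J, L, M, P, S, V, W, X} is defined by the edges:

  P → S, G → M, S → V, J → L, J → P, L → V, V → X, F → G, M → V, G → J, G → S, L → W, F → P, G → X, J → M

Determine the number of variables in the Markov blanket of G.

7

Recall MB(v) = parents ∪ children ∪ spouses, where spouses are the other parents of v's children.
Pa(G) = {F}.
Ch(G) = {J, M, S, X}.
Parents of each child, excluding G:
  J: no additional parents.
  M also has parent J.
  S's other parent is P.
  X also has parent V.
MB(G) = {F, J, M, P, S, V, X}, which has 7 nodes.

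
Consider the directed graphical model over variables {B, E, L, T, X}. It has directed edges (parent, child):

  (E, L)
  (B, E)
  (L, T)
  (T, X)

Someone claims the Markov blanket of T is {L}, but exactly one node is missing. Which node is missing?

X

Parents of T: L.
T's children: X.
For each child, the remaining parents (spouses of T):
  X has no other parent.
MB(T) = {L, X}.
Comparing with the claimed set, X is missing.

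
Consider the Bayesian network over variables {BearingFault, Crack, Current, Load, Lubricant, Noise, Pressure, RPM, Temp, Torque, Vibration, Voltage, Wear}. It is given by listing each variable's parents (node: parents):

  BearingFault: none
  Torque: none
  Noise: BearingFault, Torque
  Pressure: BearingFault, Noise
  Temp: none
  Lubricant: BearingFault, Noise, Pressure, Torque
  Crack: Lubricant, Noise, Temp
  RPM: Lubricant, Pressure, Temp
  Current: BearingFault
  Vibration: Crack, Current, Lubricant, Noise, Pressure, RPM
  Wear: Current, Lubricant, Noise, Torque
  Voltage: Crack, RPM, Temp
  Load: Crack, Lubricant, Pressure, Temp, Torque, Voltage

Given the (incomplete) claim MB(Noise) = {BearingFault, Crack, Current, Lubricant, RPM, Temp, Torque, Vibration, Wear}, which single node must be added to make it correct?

The Markov blanket of a node is its parents, its children, and the other parents of its children.
Parents of Noise: BearingFault, Torque.
Noise's children: Crack, Lubricant, Pressure, Vibration, Wear.
Parents of each child, excluding Noise:
  Pressure: BearingFault
  Lubricant: BearingFault, Pressure, Torque
  Crack: Lubricant, Temp
  Vibration: Crack, Current, Lubricant, Pressure, RPM
  Wear: Current, Lubricant, Torque
MB(Noise) = {BearingFault, Crack, Current, Lubricant, Pressure, RPM, Temp, Torque, Vibration, Wear}.
Comparing with the claimed set, Pressure is missing.

Pressure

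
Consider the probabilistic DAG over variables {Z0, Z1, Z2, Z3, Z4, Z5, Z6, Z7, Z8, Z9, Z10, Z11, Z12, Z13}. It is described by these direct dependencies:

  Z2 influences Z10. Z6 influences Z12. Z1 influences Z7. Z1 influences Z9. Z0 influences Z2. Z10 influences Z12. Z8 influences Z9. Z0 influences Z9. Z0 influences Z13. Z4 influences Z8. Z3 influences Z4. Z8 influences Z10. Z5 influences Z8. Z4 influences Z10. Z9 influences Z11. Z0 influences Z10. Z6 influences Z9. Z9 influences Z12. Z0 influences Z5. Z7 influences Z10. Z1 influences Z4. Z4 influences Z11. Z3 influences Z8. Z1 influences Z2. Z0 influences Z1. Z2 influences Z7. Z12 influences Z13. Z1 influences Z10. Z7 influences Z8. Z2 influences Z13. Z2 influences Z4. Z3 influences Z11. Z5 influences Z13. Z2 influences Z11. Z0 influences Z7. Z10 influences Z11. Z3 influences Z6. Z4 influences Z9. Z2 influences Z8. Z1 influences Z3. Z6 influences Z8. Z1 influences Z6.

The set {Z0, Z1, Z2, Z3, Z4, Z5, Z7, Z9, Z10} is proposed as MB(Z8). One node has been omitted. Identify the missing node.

Z6

Parents of Z8: Z2, Z3, Z4, Z5, Z6, Z7.
Children of Z8: Z9, Z10.
Parents of each child, excluding Z8:
  Z9's other parents are Z0, Z1, Z4, Z6.
  Z10 also has parents Z0, Z1, Z2, Z4, Z7.
MB(Z8) = {Z0, Z1, Z2, Z3, Z4, Z5, Z6, Z7, Z9, Z10}.
Comparing with the claimed set, Z6 is missing.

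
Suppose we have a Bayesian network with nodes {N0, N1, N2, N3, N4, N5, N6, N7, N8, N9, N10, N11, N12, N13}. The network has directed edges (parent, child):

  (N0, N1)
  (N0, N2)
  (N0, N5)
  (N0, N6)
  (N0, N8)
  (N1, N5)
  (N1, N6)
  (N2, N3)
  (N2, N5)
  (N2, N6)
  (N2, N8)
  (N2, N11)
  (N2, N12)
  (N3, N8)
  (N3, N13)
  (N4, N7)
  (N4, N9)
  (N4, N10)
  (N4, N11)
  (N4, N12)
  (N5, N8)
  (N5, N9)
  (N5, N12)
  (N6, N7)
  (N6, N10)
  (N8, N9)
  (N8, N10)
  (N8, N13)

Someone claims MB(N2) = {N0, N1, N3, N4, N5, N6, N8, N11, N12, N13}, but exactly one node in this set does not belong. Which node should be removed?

N13

N2 has children N3, N5, N6, N8, N11, N12.
N2's parents: N0.
Parents of each child, excluding N2:
  N3: —
  N5: N0, N1
  N6: N0, N1
  N8: N0, N3, N5
  N11: N4
  N12: N4, N5
MB(N2) = {N0, N1, N3, N4, N5, N6, N8, N11, N12}.
N13 is neither a parent, child, nor co-parent of N2, so it does not belong.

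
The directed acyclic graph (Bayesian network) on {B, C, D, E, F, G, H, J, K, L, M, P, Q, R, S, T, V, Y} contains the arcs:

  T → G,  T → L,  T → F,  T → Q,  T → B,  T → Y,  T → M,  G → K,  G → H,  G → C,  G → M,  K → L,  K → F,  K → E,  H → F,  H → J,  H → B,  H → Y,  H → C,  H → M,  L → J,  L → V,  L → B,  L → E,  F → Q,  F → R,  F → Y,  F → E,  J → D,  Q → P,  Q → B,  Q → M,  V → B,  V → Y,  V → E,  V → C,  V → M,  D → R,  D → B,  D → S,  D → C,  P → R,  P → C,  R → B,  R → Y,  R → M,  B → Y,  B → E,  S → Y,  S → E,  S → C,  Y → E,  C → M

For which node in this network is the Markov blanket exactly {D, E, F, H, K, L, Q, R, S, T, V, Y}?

B

The target node must have every member of {D, E, F, H, K, L, Q, R, S, T, V, Y} as a parent, child, or co-parent, and no others.
Parents of B: D, H, L, Q, R, T, V; children: E, Y; co-parents: F, H, K, L, R, S, T, V, Y.
These exactly cover the given set, so the node is B.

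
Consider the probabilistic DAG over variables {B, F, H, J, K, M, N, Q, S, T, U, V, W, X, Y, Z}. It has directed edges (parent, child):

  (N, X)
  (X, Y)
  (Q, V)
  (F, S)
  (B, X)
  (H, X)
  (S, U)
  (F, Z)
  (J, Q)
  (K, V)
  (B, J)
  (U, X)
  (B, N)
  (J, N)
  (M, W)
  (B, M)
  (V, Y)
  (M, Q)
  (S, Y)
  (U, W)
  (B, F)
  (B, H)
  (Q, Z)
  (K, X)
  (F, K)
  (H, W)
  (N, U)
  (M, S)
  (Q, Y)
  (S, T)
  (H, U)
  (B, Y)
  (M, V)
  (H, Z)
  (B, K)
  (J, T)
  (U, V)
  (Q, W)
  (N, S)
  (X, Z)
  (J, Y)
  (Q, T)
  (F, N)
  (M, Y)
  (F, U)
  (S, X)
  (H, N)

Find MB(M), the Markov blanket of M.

Pa(M) = {B}.
Ch(M) = {Q, S, V, W, Y}.
Parents of each child, excluding M:
  Q also has parent J.
  S also has parents F, N.
  parents(V) \ {M} = {K, Q, U}.
  parents(W) \ {M} = {H, Q, U}.
  Y also has parents B, J, Q, S, V, X.
Union: {B} ∪ {Q, S, V, W, Y} ∪ {B, F, H, J, K, N, Q, S, U, V, X} = {B, F, H, J, K, N, Q, S, U, V, W, X, Y}.

{B, F, H, J, K, N, Q, S, U, V, W, X, Y}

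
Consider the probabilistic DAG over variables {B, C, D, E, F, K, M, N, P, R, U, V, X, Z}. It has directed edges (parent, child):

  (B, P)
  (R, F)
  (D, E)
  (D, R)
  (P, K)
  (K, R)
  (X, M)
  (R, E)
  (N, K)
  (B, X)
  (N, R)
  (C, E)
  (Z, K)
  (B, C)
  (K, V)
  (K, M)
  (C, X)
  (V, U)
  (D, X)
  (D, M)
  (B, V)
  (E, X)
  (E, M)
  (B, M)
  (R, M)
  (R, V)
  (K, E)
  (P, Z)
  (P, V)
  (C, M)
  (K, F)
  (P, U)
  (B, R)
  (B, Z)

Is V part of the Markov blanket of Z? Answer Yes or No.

By definition, MB(Z) is built from Z's parents, Z's children, and the co-parents of Z.
Pa(Z) = {B, P}.
Z has child K.
For each child, the remaining parents (spouses of Z):
  parents(K) \ {Z} = {N, P}.
MB(Z) = {B, K, N, P}; V is not in this set.

No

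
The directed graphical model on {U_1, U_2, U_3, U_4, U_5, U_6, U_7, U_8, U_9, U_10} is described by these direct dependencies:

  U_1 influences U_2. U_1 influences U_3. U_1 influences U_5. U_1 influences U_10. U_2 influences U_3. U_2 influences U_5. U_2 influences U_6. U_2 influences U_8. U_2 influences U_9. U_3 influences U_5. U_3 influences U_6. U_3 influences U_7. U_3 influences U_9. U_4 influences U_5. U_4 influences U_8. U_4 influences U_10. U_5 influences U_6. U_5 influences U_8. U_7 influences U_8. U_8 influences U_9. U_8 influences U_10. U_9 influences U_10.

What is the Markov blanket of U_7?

Parents of U_7: U_3.
U_7's children: U_8.
Parents of each child, excluding U_7:
  U_8: U_2, U_4, U_5
Taking the union gives {U_2, U_3, U_4, U_5, U_8}.

{U_2, U_3, U_4, U_5, U_8}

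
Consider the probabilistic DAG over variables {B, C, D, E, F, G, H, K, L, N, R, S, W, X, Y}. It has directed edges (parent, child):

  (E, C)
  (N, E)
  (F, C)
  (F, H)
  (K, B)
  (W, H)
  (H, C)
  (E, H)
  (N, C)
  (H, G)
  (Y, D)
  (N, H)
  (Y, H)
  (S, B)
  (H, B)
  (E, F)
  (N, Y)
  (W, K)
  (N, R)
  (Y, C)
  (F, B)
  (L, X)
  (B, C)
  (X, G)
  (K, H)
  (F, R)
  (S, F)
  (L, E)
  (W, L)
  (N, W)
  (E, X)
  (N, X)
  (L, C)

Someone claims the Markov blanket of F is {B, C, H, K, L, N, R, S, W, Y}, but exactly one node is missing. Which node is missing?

A node's Markov blanket = Pa ∪ Ch ∪ (parents of Ch other than the node itself).
F's children: B, C, H, R.
Pa(F) = {E, S}.
Co-parents of F (other parents of its children):
  R: N
  H: E, K, N, W, Y
  B: H, K, S
  C: B, E, H, L, N, Y
MB(F) = {B, C, E, H, K, L, N, R, S, W, Y}.
Comparing with the claimed set, E is missing.

E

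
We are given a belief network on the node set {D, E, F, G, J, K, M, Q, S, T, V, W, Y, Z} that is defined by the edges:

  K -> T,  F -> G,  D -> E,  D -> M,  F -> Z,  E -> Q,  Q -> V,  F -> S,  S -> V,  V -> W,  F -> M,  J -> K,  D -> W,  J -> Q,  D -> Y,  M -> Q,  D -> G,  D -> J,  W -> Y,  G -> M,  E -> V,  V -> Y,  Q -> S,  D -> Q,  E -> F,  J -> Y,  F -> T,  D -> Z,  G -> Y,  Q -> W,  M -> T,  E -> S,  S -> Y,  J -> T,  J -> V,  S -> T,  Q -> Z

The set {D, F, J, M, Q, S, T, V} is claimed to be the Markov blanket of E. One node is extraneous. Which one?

E's parents: D.
E's children: F, Q, S, V.
Other parents of E's children:
  F: —
  Q: D, J, M
  S: F, Q
  V: J, Q, S
MB(E) = {D, F, J, M, Q, S, V}.
T is neither a parent, child, nor co-parent of E, so it does not belong.

T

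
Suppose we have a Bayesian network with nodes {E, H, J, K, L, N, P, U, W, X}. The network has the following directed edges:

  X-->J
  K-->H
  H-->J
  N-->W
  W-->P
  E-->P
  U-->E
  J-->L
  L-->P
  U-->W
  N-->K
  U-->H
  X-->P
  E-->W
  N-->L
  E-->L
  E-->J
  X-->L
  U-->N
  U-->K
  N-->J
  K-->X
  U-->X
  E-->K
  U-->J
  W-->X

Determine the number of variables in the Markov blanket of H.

6

The Markov blanket of a node is its parents, its children, and the other parents of its children.
H's parents: K, U.
H's children: J.
Parents of each child, excluding H:
  J also has parents E, N, U, X.
MB(H) = {E, J, K, N, U, X}, which has 6 nodes.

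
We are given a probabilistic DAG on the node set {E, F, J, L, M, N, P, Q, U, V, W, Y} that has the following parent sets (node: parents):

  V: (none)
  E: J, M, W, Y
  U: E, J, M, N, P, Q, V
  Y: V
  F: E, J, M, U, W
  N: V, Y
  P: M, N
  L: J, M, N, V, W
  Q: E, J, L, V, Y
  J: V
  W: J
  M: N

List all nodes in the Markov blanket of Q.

By definition, MB(Q) is built from Q's parents, Q's children, and the co-parents of Q.
Pa(Q) = {E, J, L, V, Y}.
Children of Q: U.
Other parents of Q's children:
  U also has parents E, J, M, N, P, V.
MB(Q) = {E, J, L, M, N, P, U, V, Y}.

{E, J, L, M, N, P, U, V, Y}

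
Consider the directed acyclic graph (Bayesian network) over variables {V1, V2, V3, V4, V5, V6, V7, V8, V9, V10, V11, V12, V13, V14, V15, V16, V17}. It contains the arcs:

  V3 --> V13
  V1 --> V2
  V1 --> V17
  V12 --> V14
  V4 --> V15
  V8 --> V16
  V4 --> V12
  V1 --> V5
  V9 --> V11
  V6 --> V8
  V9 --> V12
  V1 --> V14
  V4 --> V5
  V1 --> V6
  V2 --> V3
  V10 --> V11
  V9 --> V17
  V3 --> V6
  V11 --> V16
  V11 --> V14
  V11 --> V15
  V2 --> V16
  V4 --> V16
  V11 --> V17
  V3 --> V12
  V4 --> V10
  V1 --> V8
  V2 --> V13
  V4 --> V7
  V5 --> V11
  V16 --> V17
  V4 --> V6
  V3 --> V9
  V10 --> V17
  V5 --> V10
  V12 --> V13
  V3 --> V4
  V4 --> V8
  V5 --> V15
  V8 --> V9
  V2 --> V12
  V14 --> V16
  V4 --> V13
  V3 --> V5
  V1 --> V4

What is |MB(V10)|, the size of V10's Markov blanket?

Recall MB(v) = parents ∪ children ∪ spouses, where spouses are the other parents of v's children.
V10's parents: V4, V5.
Ch(V10) = {V11, V17}.
Other parents of V10's children:
  parents(V11) \ {V10} = {V5, V9}.
  parents(V17) \ {V10} = {V1, V9, V11, V16}.
MB(V10) = {V1, V4, V5, V9, V11, V16, V17}, which has 7 nodes.

7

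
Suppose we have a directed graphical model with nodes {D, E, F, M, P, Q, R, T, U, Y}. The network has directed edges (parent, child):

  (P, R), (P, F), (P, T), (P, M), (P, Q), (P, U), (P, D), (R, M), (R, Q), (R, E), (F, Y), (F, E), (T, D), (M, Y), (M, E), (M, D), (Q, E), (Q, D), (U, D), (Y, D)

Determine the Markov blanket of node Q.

Q has children D, E.
Pa(Q) = {P, R}.
For each child, the remaining parents (spouses of Q):
  E: F, M, R
  D: M, P, T, U, Y
So the Markov blanket of Q is {D, E, F, M, P, R, T, U, Y}.

{D, E, F, M, P, R, T, U, Y}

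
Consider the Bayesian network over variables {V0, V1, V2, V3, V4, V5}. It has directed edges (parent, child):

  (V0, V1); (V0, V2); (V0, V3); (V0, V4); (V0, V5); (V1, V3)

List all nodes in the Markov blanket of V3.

{V0, V1}

Recall MB(v) = parents ∪ children ∪ spouses, where spouses are the other parents of v's children.
V3 has parents V0, V1.
Children of V3: none.
V3 has no children, so there are no co-parents.
Union: {V0, V1} ∪ {} ∪ {} = {V0, V1}.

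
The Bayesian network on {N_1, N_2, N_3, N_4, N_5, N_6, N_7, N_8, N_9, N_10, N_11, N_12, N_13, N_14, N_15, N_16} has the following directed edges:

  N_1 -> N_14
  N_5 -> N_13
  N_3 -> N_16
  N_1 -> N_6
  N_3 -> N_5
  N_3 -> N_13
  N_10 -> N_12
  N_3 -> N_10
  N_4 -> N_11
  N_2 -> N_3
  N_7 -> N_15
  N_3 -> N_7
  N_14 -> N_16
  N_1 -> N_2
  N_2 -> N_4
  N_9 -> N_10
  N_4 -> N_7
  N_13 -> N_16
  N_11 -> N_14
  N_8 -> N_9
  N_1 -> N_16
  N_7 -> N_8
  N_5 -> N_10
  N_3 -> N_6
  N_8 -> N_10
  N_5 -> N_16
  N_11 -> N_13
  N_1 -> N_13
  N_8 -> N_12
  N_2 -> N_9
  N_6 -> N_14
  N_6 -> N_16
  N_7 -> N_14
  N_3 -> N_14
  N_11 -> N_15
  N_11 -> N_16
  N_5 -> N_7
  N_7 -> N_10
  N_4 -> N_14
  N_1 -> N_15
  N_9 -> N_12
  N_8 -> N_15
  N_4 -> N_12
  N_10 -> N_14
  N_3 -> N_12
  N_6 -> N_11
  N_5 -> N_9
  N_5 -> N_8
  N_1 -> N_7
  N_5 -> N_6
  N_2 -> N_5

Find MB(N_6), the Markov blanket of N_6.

By definition, MB(N_6) is built from N_6's parents, N_6's children, and the co-parents of N_6.
Pa(N_6) = {N_1, N_3, N_5}.
Ch(N_6) = {N_11, N_14, N_16}.
Other parents of N_6's children:
  N_11 also has parent N_4.
  N_14 also has parents N_1, N_3, N_4, N_7, N_10, N_11.
  parents(N_16) \ {N_6} = {N_1, N_3, N_5, N_11, N_13, N_14}.
Taking the union gives {N_1, N_3, N_4, N_5, N_7, N_10, N_11, N_13, N_14, N_16}.

{N_1, N_3, N_4, N_5, N_7, N_10, N_11, N_13, N_14, N_16}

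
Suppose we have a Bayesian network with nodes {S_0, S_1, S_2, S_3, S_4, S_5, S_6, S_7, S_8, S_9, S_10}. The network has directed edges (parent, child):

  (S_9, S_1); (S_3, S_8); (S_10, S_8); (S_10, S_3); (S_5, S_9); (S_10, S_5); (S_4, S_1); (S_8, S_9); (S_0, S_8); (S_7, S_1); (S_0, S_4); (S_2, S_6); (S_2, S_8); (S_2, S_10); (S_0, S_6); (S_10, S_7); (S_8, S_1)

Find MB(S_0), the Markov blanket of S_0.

S_0 has no parents.
S_0 has children S_4, S_6, S_8.
For each child, the remaining parents (spouses of S_0):
  S_4 has no other parent.
  S_8's other parents are S_2, S_3, S_10.
  S_6 also has parent S_2.
So the Markov blanket of S_0 is {S_2, S_3, S_4, S_6, S_8, S_10}.

{S_2, S_3, S_4, S_6, S_8, S_10}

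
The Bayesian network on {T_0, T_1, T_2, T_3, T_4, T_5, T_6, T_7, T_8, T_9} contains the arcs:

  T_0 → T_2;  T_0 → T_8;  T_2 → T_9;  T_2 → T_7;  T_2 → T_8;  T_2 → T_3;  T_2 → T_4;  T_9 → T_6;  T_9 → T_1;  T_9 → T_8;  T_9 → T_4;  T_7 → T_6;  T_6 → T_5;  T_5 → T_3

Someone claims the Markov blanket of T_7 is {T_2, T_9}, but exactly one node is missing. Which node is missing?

T_6

A node's Markov blanket = Pa ∪ Ch ∪ (parents of Ch other than the node itself).
Pa(T_7) = {T_2}.
Ch(T_7) = {T_6}.
Other parents of T_7's children:
  T_6's other parent is T_9.
MB(T_7) = {T_2, T_6, T_9}.
Comparing with the claimed set, T_6 is missing.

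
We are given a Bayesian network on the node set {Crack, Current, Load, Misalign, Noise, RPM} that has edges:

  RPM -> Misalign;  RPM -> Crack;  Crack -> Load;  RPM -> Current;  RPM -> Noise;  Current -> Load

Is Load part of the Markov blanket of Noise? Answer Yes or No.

No

Pa(Noise) = {RPM}.
Children of Noise: none.
With no children, Noise has no spouses; the co-parent set is empty.
MB(Noise) = {RPM}; Load is not in this set.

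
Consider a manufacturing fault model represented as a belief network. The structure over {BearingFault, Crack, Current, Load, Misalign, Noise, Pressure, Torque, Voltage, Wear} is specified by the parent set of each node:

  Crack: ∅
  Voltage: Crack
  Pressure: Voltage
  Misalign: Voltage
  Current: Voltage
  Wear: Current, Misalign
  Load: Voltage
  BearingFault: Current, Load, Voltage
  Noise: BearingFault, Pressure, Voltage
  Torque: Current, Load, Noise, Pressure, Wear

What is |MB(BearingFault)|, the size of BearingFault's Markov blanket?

5

BearingFault's children: Noise.
BearingFault has parents Current, Load, Voltage.
Co-parents of BearingFault (other parents of its children):
  Noise's other parents are Pressure, Voltage.
MB(BearingFault) = {Current, Load, Noise, Pressure, Voltage}, which has 5 nodes.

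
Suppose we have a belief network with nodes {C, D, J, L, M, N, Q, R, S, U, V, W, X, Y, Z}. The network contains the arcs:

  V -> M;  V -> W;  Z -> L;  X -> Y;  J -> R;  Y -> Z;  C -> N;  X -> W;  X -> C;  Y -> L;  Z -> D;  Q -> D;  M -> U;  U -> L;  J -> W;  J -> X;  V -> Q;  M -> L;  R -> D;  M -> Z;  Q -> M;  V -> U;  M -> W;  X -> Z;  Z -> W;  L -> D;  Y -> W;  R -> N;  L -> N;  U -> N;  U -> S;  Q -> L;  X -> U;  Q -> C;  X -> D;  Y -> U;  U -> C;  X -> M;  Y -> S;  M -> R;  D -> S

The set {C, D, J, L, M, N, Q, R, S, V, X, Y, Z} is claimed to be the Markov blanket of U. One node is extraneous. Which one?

J

U has parents M, V, X, Y.
Children of U: C, L, N, S.
Co-parents of U (other parents of its children):
  parents(C) \ {U} = {Q, X}.
  L also has parents M, Q, Y, Z.
  S's other parents are D, Y.
  N also has parents C, L, R.
MB(U) = {C, D, L, M, N, Q, R, S, V, X, Y, Z}.
J is neither a parent, child, nor co-parent of U, so it does not belong.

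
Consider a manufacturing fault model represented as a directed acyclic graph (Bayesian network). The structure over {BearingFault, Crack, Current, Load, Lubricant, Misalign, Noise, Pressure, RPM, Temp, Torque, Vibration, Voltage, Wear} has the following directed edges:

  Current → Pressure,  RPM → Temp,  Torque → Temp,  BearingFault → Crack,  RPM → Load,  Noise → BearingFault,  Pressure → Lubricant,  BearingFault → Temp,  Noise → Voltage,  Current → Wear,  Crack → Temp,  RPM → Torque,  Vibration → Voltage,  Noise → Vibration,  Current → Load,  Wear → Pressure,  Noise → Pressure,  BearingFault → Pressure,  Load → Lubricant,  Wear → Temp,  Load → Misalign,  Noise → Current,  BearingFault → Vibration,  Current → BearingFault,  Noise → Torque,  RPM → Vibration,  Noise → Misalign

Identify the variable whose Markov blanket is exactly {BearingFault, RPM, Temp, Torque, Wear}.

Crack

The target node must have every member of {BearingFault, RPM, Temp, Torque, Wear} as a parent, child, or co-parent, and no others.
Parents of Crack: BearingFault; children: Temp; co-parents: BearingFault, RPM, Torque, Wear.
These exactly cover the given set, so the node is Crack.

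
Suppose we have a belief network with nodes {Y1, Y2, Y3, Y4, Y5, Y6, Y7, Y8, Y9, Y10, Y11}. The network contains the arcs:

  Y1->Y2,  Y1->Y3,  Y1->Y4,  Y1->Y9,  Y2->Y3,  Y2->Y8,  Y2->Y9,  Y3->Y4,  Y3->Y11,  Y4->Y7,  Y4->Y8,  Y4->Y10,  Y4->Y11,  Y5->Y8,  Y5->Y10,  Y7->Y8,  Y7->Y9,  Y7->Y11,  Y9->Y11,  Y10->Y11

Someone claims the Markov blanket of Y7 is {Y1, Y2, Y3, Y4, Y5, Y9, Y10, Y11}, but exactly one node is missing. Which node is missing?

By definition, MB(Y7) is built from Y7's parents, Y7's children, and the co-parents of Y7.
Parents of Y7: Y4.
Y7's children: Y8, Y9, Y11.
Other parents of Y7's children:
  Y8: Y2, Y4, Y5
  Y9: Y1, Y2
  Y11: Y3, Y4, Y9, Y10
MB(Y7) = {Y1, Y2, Y3, Y4, Y5, Y8, Y9, Y10, Y11}.
Comparing with the claimed set, Y8 is missing.

Y8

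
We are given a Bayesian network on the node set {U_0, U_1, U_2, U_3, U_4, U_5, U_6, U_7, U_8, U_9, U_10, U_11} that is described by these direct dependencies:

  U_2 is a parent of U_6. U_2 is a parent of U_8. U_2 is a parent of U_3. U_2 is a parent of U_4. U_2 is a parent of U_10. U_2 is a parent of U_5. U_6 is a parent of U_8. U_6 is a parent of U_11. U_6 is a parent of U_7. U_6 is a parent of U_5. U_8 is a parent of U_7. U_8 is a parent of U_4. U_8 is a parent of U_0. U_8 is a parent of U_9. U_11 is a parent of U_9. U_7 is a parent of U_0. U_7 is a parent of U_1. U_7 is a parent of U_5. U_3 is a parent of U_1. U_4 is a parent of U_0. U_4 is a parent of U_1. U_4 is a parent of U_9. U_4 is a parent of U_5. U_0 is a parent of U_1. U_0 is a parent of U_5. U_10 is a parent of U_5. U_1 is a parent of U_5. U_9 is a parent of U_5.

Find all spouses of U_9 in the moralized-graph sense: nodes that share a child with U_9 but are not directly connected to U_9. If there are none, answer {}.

Children of U_9: U_5.
  U_5: U_0, U_1, U_2, U_4, U_6, U_7, U_10
Excluding nodes already adjacent to U_9 (U_4, U_5, U_8, U_11), the co-parent-only contribution is {U_0, U_1, U_2, U_6, U_7, U_10}.

{U_0, U_1, U_2, U_6, U_7, U_10}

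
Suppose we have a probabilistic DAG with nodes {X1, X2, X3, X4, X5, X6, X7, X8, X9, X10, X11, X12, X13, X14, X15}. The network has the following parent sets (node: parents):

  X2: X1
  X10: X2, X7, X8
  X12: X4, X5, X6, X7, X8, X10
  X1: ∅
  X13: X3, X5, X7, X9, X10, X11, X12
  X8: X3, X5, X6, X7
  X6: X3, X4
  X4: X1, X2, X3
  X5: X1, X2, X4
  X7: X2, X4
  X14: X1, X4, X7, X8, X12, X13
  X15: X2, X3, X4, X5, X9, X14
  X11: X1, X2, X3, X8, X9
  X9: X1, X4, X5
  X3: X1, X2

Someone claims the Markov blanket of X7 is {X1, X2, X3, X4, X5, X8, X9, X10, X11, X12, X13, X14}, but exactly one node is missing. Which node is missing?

X6

Pa(X7) = {X2, X4}.
Ch(X7) = {X8, X10, X12, X13, X14}.
For each child, the remaining parents (spouses of X7):
  X8 also has parents X3, X5, X6.
  X10 also has parents X2, X8.
  parents(X12) \ {X7} = {X4, X5, X6, X8, X10}.
  X13's other parents are X3, X5, X9, X10, X11, X12.
  X14 also has parents X1, X4, X8, X12, X13.
MB(X7) = {X1, X2, X3, X4, X5, X6, X8, X9, X10, X11, X12, X13, X14}.
Comparing with the claimed set, X6 is missing.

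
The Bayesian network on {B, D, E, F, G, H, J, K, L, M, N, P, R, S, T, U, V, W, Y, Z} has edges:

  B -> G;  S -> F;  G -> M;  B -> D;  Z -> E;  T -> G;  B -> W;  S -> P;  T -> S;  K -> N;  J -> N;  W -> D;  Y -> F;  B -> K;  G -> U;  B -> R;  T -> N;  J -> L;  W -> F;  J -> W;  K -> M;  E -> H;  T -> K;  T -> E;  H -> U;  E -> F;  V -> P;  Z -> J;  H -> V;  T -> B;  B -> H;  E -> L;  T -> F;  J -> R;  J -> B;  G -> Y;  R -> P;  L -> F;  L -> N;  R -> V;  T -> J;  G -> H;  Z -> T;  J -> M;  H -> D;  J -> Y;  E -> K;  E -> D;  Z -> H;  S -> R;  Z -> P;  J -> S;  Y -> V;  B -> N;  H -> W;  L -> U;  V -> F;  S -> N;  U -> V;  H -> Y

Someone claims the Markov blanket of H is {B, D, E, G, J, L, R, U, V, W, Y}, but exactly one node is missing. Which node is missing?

A node's Markov blanket = Pa ∪ Ch ∪ (parents of Ch other than the node itself).
Parents of H: B, E, G, Z.
H has children D, U, V, W, Y.
Other parents of H's children:
  U: G, L
  Y: G, J
  V: R, U, Y
  W: B, J
  D: B, E, W
MB(H) = {B, D, E, G, J, L, R, U, V, W, Y, Z}.
Comparing with the claimed set, Z is missing.

Z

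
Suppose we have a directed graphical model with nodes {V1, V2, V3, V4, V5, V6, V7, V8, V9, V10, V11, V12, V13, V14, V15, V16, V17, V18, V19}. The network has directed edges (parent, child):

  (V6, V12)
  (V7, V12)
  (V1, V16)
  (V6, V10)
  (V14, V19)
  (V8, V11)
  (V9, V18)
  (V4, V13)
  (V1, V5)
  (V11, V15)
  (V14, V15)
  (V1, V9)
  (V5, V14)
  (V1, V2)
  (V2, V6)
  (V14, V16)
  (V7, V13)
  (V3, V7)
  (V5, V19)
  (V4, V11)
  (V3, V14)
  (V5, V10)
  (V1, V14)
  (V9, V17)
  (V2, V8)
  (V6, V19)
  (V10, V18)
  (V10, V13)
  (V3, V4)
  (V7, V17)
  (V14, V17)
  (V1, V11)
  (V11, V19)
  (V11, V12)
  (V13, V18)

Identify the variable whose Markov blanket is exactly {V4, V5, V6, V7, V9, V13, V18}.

V10

The target node must have every member of {V4, V5, V6, V7, V9, V13, V18} as a parent, child, or co-parent, and no others.
Parents of V10: V5, V6; children: V13, V18; co-parents: V4, V7, V9, V13.
These exactly cover the given set, so the node is V10.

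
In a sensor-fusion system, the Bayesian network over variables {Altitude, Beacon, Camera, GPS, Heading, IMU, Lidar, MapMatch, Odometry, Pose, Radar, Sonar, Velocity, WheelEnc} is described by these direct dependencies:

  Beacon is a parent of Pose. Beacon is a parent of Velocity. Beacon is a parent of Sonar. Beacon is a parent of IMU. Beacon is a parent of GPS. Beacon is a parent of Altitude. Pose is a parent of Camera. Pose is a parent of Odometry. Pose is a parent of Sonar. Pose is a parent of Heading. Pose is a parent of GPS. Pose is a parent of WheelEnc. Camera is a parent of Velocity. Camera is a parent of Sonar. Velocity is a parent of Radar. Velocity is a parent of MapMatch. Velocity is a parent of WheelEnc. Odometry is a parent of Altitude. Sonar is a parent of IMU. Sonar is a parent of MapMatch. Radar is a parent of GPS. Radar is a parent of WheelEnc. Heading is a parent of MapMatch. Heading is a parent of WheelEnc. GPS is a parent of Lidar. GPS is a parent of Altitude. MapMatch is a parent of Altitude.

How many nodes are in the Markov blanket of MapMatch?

7

Recall MB(v) = parents ∪ children ∪ spouses, where spouses are the other parents of v's children.
MapMatch has parents Heading, Sonar, Velocity.
MapMatch has child Altitude.
For each child, the remaining parents (spouses of MapMatch):
  Altitude: Beacon, GPS, Odometry
MB(MapMatch) = {Altitude, Beacon, GPS, Heading, Odometry, Sonar, Velocity}, which has 7 nodes.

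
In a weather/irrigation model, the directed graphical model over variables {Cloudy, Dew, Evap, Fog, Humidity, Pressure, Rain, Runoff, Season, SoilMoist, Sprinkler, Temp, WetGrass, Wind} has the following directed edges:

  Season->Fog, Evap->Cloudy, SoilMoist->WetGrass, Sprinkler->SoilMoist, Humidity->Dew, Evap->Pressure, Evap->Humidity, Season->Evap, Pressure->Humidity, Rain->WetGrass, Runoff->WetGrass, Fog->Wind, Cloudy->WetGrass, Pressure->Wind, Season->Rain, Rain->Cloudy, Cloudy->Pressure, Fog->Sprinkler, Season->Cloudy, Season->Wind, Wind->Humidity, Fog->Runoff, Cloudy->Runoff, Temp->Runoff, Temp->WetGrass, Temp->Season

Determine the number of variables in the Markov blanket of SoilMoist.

6

A node's Markov blanket = Pa ∪ Ch ∪ (parents of Ch other than the node itself).
SoilMoist has child WetGrass.
SoilMoist's parents: Sprinkler.
Co-parents of SoilMoist (other parents of its children):
  WetGrass: Cloudy, Rain, Runoff, Temp
MB(SoilMoist) = {Cloudy, Rain, Runoff, Sprinkler, Temp, WetGrass}, which has 6 nodes.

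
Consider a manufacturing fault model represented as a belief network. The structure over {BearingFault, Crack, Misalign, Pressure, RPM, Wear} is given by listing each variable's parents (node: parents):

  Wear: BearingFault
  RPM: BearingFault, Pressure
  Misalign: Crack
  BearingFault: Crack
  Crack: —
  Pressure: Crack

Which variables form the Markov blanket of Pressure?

Pressure's parents: Crack.
Pressure's children: RPM.
Parents of each child, excluding Pressure:
  RPM's other parent is BearingFault.
So the Markov blanket of Pressure is {BearingFault, Crack, RPM}.

{BearingFault, Crack, RPM}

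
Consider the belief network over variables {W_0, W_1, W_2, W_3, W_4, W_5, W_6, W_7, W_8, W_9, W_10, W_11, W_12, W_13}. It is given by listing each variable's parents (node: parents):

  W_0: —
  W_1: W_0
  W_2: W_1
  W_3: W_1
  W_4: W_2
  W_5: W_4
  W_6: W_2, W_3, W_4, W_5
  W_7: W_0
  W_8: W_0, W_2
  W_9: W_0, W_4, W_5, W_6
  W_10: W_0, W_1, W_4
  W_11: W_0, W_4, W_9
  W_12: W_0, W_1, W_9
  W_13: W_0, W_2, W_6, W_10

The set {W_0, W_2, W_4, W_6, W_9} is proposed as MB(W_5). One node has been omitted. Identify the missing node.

By definition, MB(W_5) is built from W_5's parents, W_5's children, and the co-parents of W_5.
W_5's children: W_6, W_9.
W_5 has parent W_4.
Parents of each child, excluding W_5:
  W_6's other parents are W_2, W_3, W_4.
  parents(W_9) \ {W_5} = {W_0, W_4, W_6}.
MB(W_5) = {W_0, W_2, W_3, W_4, W_6, W_9}.
Comparing with the claimed set, W_3 is missing.

W_3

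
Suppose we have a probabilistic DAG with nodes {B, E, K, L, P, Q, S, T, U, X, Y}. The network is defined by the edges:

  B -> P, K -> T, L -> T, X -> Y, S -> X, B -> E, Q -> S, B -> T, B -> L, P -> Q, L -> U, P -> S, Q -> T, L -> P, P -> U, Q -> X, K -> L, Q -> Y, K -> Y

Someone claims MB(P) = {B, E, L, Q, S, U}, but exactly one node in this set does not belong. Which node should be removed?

E

By definition, MB(P) is built from P's parents, P's children, and the co-parents of P.
Pa(P) = {B, L}.
Children of P: Q, S, U.
Co-parents of P (other parents of its children):
  Q has no other parent.
  S also has parent Q.
  parents(U) \ {P} = {L}.
MB(P) = {B, L, Q, S, U}.
E is neither a parent, child, nor co-parent of P, so it does not belong.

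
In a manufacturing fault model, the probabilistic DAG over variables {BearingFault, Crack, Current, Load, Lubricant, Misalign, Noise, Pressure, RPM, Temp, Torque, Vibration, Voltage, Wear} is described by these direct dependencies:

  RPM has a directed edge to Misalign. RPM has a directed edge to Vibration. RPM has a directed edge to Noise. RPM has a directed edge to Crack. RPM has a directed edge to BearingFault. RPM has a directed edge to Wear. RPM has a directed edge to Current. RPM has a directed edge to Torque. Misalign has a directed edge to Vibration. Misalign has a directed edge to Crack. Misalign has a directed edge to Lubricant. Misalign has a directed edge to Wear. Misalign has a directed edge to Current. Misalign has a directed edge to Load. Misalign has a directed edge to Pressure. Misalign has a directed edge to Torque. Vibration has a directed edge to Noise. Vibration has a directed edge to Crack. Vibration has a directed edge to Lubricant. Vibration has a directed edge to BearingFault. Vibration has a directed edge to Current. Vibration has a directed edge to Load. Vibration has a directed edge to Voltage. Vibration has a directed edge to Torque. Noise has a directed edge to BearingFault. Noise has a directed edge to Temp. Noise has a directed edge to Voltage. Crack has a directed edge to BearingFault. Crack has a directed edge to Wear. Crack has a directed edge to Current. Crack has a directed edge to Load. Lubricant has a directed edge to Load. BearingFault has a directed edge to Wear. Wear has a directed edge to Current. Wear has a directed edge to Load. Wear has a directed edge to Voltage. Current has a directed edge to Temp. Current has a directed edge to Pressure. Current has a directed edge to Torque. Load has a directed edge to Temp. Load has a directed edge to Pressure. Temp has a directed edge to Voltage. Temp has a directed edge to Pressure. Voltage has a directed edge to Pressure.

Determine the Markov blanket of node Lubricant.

The Markov blanket of a node is its parents, its children, and the other parents of its children.
Lubricant's parents: Misalign, Vibration.
Lubricant has child Load.
Parents of each child, excluding Lubricant:
  Load's other parents are Crack, Misalign, Vibration, Wear.
Union: {Misalign, Vibration} ∪ {Load} ∪ {Crack, Misalign, Vibration, Wear} = {Crack, Load, Misalign, Vibration, Wear}.

{Crack, Load, Misalign, Vibration, Wear}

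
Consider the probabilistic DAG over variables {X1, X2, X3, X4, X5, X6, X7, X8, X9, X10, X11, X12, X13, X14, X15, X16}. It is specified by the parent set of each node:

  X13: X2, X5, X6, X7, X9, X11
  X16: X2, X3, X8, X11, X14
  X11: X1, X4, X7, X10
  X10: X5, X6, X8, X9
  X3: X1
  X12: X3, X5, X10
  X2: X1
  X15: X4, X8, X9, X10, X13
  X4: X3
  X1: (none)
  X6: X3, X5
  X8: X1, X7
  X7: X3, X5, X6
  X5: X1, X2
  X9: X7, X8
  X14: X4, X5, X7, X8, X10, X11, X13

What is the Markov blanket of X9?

{X2, X4, X5, X6, X7, X8, X10, X11, X13, X15}

X9's parents: X7, X8.
X9's children: X10, X13, X15.
Other parents of X9's children:
  X10 also has parents X5, X6, X8.
  X13 also has parents X2, X5, X6, X7, X11.
  parents(X15) \ {X9} = {X4, X8, X10, X13}.
Union: {X7, X8} ∪ {X10, X13, X15} ∪ {X2, X4, X5, X6, X7, X8, X10, X11, X13} = {X2, X4, X5, X6, X7, X8, X10, X11, X13, X15}.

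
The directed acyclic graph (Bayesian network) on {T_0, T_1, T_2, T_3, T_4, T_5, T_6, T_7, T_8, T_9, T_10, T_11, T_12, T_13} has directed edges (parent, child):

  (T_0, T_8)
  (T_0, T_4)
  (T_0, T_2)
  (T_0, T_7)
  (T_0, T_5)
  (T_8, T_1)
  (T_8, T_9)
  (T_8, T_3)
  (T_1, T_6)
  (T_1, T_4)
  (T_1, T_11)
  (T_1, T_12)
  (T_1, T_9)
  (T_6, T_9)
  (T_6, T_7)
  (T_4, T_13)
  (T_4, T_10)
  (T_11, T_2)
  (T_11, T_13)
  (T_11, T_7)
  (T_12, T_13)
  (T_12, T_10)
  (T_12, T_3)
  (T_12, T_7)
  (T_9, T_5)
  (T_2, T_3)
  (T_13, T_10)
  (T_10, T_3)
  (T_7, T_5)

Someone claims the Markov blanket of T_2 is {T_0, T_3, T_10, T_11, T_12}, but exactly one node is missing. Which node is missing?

The Markov blanket of a node is its parents, its children, and the other parents of its children.
Parents of T_2: T_0, T_11.
T_2 has child T_3.
Parents of each child, excluding T_2:
  T_3 also has parents T_8, T_10, T_12.
MB(T_2) = {T_0, T_3, T_8, T_10, T_11, T_12}.
Comparing with the claimed set, T_8 is missing.

T_8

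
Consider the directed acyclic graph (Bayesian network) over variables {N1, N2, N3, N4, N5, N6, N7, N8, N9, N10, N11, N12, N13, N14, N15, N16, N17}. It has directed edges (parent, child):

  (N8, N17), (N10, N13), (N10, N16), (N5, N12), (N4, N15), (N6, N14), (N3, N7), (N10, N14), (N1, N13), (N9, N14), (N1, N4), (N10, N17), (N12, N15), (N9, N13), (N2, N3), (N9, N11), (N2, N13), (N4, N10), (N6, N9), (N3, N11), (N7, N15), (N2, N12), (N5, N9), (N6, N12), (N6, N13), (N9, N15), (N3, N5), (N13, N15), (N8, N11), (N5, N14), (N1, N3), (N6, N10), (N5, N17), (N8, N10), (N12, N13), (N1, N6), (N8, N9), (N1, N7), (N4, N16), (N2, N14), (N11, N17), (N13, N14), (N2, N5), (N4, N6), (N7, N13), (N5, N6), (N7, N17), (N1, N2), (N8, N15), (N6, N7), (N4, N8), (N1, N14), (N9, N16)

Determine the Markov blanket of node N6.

{N1, N2, N3, N4, N5, N7, N8, N9, N10, N12, N13, N14}

N6's children: N7, N9, N10, N12, N13, N14.
Pa(N6) = {N1, N4, N5}.
Parents of each child, excluding N6:
  N7: N1, N3
  N9: N5, N8
  N10: N4, N8
  N12: N2, N5
  N13: N1, N2, N7, N9, N10, N12
  N14: N1, N2, N5, N9, N10, N13
MB(N6) = {N1, N2, N3, N4, N5, N7, N8, N9, N10, N12, N13, N14}.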